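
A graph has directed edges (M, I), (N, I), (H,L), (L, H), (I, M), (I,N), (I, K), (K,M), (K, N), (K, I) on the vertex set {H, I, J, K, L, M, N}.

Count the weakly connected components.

3

From H: component {H, L}.
From I: component {I, K, M, N}.
From J: component {J}.
That's 3 components.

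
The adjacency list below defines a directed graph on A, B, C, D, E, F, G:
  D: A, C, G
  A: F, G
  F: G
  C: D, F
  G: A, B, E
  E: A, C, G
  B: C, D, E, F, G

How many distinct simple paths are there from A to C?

8

A→F→G→B→C
A→F→G→B→D→C
A→F→G→B→E→C
A→F→G→E→C
A→G→B→C
A→G→B→D→C
A→G→B→E→C
A→G→E→C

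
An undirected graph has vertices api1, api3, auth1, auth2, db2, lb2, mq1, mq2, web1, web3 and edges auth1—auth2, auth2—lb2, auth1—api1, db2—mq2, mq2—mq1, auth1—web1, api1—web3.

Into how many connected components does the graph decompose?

From api1: component {api1, auth1, auth2, lb2, web1, web3}.
From api3: component {api3}.
From db2: component {db2, mq1, mq2}.
That's 3 components.

3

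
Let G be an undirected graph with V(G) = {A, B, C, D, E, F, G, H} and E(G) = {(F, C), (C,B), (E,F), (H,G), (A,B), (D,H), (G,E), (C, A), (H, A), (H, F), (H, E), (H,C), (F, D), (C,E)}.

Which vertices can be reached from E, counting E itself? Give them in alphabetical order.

A, B, C, D, E, F, G, H

Start at E.
Its neighbours: C, F, G, H.
Then their neighbours: A, B, D.
Every vertex is now reached.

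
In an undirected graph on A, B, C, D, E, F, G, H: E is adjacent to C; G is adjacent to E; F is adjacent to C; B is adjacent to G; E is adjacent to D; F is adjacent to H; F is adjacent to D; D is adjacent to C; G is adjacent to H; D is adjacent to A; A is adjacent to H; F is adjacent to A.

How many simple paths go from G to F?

13

G–E–C–D–A–F
G–E–C–D–A–H–F
G–E–C–D–F
G–E–C–F
G–E–D–A–F
G–E–D–A–H–F
G–E–D–C–F
G–E–D–F
G–H–A–D–C–F
G–H–A–D–E–C–F
G–H–A–D–F
G–H–A–F
G–H–F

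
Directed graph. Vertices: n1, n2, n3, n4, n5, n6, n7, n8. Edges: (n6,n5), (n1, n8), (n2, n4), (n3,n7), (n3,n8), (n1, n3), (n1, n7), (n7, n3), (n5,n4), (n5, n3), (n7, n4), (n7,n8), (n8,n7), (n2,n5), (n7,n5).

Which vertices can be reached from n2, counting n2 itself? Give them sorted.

n2, n3, n4, n5, n7, n8

Start at n2.
Its neighbours: n4, n5.
Then their neighbours: n3.
Then next layer: n7, n8.
Nothing further is reachable.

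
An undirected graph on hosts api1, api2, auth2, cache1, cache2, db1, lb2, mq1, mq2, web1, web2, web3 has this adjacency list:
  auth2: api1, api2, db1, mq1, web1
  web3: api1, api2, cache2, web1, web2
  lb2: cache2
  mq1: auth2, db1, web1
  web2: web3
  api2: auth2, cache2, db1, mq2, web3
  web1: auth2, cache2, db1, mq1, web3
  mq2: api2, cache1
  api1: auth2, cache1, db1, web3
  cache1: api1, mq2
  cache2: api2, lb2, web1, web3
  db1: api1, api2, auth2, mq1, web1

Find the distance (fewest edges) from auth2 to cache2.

2

Distance 0: auth2.
Distance 1: api1, api2, db1, mq1, web1.
Distance 2: cache1, cache2, mq2, web3 — contains cache2.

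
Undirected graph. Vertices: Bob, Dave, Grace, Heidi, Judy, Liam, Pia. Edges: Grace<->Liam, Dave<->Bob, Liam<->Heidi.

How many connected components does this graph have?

From Bob: component {Bob, Dave}.
From Grace: component {Grace, Heidi, Liam}.
From Judy: component {Judy}.
From Pia: component {Pia}.
That's 4 components.

4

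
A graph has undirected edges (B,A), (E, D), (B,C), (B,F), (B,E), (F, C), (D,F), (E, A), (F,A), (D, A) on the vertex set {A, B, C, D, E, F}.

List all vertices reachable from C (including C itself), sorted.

Start at C.
Its neighbours: B, F.
Then their neighbours: A, D, E.
Every vertex is now reached.

A, B, C, D, E, F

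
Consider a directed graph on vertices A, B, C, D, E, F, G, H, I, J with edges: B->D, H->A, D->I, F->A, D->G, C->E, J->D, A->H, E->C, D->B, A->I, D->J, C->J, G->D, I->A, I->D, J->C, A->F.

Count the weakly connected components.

From A: component {A, B, C, D, E, F, G, H, I, J}.
That's 1 component.

1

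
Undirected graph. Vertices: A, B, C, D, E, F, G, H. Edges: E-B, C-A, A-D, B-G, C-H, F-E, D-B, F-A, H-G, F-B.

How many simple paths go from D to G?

6

D–A–C–H–G
D–A–F–B–G
D–A–F–E–B–G
D–B–E–F–A–C–H–G
D–B–F–A–C–H–G
D–B–G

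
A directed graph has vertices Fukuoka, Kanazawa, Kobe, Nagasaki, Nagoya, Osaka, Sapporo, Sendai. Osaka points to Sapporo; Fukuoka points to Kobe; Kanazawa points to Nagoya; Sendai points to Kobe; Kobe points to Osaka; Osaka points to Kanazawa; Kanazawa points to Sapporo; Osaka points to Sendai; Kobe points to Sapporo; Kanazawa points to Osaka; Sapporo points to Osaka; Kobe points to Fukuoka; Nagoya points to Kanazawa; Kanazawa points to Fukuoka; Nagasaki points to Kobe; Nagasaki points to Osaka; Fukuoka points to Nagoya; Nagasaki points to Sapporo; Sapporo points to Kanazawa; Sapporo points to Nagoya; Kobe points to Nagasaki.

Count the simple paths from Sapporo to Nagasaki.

Sapporo→Kanazawa→Fukuoka→Kobe→Nagasaki
Sapporo→Kanazawa→Osaka→Sendai→Kobe→Nagasaki
Sapporo→Nagoya→Kanazawa→Fukuoka→Kobe→Nagasaki
Sapporo→Nagoya→Kanazawa→Osaka→Sendai→Kobe→Nagasaki
Sapporo→Osaka→Kanazawa→Fukuoka→Kobe→Nagasaki
Sapporo→Osaka→Sendai→Kobe→Nagasaki

6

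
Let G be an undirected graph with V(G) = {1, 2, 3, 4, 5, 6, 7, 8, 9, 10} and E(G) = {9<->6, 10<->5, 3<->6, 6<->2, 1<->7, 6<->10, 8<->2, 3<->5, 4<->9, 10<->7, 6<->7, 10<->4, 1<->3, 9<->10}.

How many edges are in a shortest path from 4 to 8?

4

Distance 0: 4.
Distance 1: 9, 10.
Distance 2: 5, 6, 7.
Distance 3: 1, 2, 3.
Distance 4: 8 — contains 8.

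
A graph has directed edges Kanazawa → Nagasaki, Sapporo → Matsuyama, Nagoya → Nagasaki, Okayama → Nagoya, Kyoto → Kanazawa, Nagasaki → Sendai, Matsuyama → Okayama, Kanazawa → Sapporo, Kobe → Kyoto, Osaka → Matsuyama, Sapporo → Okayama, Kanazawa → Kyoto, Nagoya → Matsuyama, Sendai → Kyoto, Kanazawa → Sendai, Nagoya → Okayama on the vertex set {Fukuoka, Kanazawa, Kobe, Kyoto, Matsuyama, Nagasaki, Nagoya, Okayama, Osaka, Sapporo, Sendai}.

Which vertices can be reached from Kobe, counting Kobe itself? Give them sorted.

Start at Kobe.
Its neighbours: Kyoto.
Then their neighbours: Kanazawa.
Then next layer: Nagasaki, Sapporo, Sendai.
Then next layer: Matsuyama, Okayama.
Then next layer: Nagoya.
Nothing further is reachable.

Kanazawa, Kobe, Kyoto, Matsuyama, Nagasaki, Nagoya, Okayama, Sapporo, Sendai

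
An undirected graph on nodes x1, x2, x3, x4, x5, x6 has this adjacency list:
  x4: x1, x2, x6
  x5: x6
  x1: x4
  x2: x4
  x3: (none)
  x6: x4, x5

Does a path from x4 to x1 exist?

Yes

Explore from x4.
Distance 1: reach x1, x2, x6.
Found x1.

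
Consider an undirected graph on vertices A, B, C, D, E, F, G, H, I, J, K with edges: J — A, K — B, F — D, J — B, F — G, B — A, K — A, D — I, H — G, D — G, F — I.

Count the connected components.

4

From A: component {A, B, J, K}.
From C: component {C}.
From D: component {D, F, G, H, I}.
From E: component {E}.
That's 4 components.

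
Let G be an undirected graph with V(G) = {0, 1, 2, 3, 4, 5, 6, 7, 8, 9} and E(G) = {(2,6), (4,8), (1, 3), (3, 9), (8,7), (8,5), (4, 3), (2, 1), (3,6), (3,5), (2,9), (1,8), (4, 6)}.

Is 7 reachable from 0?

No

0 has no edges, so nothing is reachable from it.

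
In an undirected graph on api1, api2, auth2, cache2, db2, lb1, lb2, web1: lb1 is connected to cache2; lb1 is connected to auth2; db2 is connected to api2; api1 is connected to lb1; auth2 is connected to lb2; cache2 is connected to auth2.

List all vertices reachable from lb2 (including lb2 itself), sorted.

api1, auth2, cache2, lb1, lb2

Start at lb2.
Its neighbours: auth2.
Then their neighbours: cache2, lb1.
Then next layer: api1.
Nothing further is reachable.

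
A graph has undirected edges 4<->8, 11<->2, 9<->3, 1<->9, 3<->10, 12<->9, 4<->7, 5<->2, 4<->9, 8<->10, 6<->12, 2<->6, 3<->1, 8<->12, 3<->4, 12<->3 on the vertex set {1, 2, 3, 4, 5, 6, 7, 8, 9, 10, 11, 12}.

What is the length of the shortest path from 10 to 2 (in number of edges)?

4

Distance 0: 10.
Distance 1: 3, 8.
Distance 2: 1, 4, 9, 12.
Distance 3: 6, 7.
Distance 4: 2 — contains 2.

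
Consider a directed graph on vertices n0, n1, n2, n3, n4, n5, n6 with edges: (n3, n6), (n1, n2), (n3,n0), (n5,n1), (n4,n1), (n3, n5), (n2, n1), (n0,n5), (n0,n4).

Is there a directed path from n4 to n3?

No

Explore from n4.
Distance 1: reach n1.
Distance 2: reach n2.
The search from n4 is exhausted; no directed path reaches n3.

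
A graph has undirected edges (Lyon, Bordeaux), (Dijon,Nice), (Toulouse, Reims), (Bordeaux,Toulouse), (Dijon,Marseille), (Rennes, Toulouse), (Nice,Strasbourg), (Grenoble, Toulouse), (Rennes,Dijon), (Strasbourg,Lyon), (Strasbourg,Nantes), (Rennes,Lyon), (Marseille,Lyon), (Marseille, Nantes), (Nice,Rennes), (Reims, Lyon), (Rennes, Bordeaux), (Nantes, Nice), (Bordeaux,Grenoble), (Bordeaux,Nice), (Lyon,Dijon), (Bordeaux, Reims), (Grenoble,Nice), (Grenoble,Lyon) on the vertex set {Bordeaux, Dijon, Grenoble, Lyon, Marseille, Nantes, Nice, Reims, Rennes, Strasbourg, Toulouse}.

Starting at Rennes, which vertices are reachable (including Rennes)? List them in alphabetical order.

Bordeaux, Dijon, Grenoble, Lyon, Marseille, Nantes, Nice, Reims, Rennes, Strasbourg, Toulouse

Start at Rennes.
Its neighbours: Bordeaux, Dijon, Lyon, Nice, Toulouse.
Then their neighbours: Grenoble, Marseille, Nantes, Reims, Strasbourg.
Every vertex is now reached.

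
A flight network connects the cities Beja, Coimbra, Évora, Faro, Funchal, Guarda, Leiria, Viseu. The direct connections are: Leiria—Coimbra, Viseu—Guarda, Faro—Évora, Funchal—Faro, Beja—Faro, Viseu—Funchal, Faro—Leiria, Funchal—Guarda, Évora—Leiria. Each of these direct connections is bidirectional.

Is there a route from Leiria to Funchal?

Explore from Leiria.
Distance 1: reach Coimbra, Évora, Faro.
Distance 2: reach Beja, Funchal.
Found Funchal.

Yes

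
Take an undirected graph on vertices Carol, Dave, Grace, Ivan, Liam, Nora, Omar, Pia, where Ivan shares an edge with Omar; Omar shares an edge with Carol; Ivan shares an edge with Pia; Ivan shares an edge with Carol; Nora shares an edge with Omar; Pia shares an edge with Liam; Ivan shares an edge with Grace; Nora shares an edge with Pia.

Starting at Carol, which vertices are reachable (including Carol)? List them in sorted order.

Start at Carol.
Its neighbours: Ivan, Omar.
Then their neighbours: Grace, Nora, Pia.
Then next layer: Liam.
Nothing further is reachable.

Carol, Grace, Ivan, Liam, Nora, Omar, Pia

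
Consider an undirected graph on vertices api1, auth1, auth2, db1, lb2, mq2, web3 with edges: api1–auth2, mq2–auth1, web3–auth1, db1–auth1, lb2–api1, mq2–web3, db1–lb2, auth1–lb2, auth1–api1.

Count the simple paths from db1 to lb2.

db1–auth1–api1–lb2
db1–auth1–lb2
db1–lb2

3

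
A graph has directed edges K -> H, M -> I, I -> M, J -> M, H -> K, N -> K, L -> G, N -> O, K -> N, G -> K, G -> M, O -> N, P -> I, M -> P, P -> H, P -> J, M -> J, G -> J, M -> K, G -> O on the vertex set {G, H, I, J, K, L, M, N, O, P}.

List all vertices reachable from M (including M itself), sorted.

H, I, J, K, M, N, O, P

Start at M.
Its neighbours: I, J, K, P.
Then their neighbours: H, N.
Then next layer: O.
Nothing further is reachable.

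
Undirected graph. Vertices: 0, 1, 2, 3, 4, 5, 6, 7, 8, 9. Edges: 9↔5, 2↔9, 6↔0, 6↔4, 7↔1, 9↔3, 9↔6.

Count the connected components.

3

From 0: component {0, 2, 3, 4, 5, 6, 9}.
From 1: component {1, 7}.
From 8: component {8}.
That's 3 components.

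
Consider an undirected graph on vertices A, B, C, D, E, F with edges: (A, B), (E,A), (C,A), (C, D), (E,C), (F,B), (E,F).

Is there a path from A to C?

Yes

Explore from A.
Distance 1: reach B, C, E.
Found C.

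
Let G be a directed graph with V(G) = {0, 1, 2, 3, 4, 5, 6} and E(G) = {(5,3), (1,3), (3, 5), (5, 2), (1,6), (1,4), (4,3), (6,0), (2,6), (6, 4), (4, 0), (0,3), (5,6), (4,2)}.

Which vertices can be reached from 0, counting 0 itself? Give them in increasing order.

Start at 0.
Its neighbours: 3.
Then their neighbours: 5.
Then next layer: 2, 6.
Then next layer: 4.
Nothing further is reachable.

0, 2, 3, 4, 5, 6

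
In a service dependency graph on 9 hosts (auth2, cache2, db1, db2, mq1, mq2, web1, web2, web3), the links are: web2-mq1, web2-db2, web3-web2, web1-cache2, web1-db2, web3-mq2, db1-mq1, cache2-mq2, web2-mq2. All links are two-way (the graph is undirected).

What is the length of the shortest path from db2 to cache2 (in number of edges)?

Distance 0: db2.
Distance 1: web1, web2.
Distance 2: cache2, mq1, mq2, web3 — contains cache2.

2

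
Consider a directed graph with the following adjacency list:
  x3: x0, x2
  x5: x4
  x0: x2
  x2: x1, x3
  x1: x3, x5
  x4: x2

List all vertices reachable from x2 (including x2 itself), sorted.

Start at x2.
Its neighbours: x1, x3.
Then their neighbours: x0, x5.
Then next layer: x4.
Every vertex is now reached.

x0, x1, x2, x3, x4, x5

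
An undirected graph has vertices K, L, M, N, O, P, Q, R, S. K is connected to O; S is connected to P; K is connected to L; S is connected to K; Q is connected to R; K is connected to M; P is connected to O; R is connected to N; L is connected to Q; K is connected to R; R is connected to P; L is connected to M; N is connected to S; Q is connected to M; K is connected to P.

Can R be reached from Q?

Explore from Q.
Distance 1: reach L, M, R.
Found R.

Yes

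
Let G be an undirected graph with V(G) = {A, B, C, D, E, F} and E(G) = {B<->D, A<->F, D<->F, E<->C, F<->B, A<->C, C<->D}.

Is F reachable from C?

Explore from C.
Distance 1: reach A, D, E.
Distance 2: reach B, F.
Found F.

Yes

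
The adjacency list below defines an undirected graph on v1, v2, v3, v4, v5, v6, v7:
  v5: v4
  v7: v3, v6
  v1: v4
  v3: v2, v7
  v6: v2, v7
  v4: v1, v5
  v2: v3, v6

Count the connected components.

From v1: component {v1, v4, v5}.
From v2: component {v2, v3, v6, v7}.
That's 2 components.

2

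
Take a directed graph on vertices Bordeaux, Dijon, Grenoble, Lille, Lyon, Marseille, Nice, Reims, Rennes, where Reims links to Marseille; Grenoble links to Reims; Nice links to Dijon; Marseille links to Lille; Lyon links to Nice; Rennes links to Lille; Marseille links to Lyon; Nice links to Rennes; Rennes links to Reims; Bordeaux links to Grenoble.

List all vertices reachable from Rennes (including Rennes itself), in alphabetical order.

Start at Rennes.
Its neighbours: Lille, Reims.
Then their neighbours: Marseille.
Then next layer: Lyon.
Then next layer: Nice.
Then next layer: Dijon.
Nothing further is reachable.

Dijon, Lille, Lyon, Marseille, Nice, Reims, Rennes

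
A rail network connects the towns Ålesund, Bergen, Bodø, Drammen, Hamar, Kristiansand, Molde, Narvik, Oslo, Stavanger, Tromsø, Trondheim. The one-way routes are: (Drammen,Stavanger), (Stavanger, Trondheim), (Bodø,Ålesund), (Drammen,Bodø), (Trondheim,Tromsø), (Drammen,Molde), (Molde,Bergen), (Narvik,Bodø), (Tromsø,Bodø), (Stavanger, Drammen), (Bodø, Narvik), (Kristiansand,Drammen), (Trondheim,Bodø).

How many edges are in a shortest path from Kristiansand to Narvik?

Distance 0: Kristiansand.
Distance 1: Drammen.
Distance 2: Bodø, Molde, Stavanger.
Distance 3: Ålesund, Bergen, Narvik, Trondheim — contains Narvik.

3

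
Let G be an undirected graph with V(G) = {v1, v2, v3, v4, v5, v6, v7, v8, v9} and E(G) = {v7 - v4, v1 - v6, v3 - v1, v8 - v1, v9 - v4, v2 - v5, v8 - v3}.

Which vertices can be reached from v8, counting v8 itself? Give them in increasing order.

v1, v3, v6, v8

Start at v8.
Its neighbours: v1, v3.
Then their neighbours: v6.
Nothing further is reachable.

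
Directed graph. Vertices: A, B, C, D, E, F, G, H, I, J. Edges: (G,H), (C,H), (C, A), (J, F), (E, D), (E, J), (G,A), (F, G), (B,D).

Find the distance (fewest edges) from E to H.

Distance 0: E.
Distance 1: D, J.
Distance 2: F.
Distance 3: G.
Distance 4: A, H — contains H.

4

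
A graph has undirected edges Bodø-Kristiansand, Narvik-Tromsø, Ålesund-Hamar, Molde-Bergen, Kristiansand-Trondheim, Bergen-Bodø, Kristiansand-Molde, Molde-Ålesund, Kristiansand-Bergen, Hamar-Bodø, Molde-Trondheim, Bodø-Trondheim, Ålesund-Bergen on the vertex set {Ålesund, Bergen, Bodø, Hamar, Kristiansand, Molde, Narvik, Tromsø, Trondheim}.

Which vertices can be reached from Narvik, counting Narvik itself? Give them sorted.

Start at Narvik.
Its neighbours: Tromsø.
Nothing further is reachable.

Narvik, Tromsø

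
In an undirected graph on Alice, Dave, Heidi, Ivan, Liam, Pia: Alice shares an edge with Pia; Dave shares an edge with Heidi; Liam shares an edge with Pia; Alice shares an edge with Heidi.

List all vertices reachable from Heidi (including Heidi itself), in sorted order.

Start at Heidi.
Its neighbours: Alice, Dave.
Then their neighbours: Pia.
Then next layer: Liam.
Nothing further is reachable.

Alice, Dave, Heidi, Liam, Pia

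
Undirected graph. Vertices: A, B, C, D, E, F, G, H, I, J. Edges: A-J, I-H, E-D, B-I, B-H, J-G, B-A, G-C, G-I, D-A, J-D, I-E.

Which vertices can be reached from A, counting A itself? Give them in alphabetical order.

A, B, C, D, E, G, H, I, J

Start at A.
Its neighbours: B, D, J.
Then their neighbours: E, G, H, I.
Then next layer: C.
Nothing further is reachable.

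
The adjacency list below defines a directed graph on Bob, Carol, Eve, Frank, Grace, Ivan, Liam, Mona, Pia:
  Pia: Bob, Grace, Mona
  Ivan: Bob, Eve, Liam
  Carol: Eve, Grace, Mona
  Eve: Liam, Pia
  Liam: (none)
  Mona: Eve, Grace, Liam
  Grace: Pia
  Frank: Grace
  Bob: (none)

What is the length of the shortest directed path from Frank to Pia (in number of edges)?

Distance 0: Frank.
Distance 1: Grace.
Distance 2: Pia — contains Pia.

2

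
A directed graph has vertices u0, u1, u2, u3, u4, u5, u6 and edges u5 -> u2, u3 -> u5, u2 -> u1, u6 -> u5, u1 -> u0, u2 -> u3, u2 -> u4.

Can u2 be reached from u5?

Explore from u5.
Distance 1: reach u2.
Found u2.

Yes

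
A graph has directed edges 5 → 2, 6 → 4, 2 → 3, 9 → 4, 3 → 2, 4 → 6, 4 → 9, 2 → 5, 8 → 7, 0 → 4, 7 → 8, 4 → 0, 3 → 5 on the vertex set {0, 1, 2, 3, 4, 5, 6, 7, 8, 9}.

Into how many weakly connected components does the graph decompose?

From 0: component {0, 4, 6, 9}.
From 1: component {1}.
From 2: component {2, 3, 5}.
From 7: component {7, 8}.
That's 4 components.

4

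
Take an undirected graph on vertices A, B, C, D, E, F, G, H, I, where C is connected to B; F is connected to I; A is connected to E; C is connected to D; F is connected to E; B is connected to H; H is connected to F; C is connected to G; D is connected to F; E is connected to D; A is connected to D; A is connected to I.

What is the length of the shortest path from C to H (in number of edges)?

Distance 0: C.
Distance 1: B, D, G.
Distance 2: A, E, F, H — contains H.

2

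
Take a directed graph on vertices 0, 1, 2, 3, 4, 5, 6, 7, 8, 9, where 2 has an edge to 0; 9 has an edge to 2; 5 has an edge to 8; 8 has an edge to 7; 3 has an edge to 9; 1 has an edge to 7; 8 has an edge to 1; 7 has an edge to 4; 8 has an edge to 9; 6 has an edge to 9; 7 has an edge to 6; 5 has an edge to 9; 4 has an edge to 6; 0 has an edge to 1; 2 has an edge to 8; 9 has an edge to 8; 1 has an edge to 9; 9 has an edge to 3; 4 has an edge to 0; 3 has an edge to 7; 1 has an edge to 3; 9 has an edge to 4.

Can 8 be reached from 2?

Explore from 2.
Distance 1: reach 0, 8.
Found 8.

Yes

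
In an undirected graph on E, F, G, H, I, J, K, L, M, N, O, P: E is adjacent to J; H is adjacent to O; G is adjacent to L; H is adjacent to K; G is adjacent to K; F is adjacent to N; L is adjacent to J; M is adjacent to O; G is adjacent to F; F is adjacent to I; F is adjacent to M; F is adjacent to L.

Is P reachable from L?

Explore from L.
Distance 1: reach F, G, J.
Distance 2: reach E, I, K, M, N.
Distance 3: reach H, O.
The search is exhausted without reaching P; it lies in a different component.

No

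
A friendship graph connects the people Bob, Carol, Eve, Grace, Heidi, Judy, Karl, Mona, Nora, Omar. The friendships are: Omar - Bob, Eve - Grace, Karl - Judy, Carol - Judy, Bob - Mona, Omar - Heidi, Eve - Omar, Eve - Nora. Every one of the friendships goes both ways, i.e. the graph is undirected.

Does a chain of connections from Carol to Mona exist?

No

Explore from Carol.
Distance 1: reach Judy.
Distance 2: reach Karl.
The search is exhausted without reaching Mona; it lies in a different component.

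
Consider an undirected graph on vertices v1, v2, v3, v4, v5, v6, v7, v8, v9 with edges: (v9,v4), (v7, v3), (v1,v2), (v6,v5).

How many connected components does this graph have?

From v1: component {v1, v2}.
From v3: component {v3, v7}.
From v4: component {v4, v9}.
From v5: component {v5, v6}.
From v8: component {v8}.
That's 5 components.

5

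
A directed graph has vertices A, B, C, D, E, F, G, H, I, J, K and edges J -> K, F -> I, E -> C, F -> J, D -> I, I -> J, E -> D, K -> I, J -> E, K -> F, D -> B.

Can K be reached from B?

B has no outgoing edges, so nothing is reachable from it.

No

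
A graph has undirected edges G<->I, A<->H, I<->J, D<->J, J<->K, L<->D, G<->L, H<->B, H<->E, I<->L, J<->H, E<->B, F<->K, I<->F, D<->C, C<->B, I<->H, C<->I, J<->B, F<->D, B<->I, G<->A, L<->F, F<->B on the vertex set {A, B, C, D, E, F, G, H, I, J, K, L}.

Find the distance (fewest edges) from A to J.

Distance 0: A.
Distance 1: G, H.
Distance 2: B, E, I, J, L — contains J.

2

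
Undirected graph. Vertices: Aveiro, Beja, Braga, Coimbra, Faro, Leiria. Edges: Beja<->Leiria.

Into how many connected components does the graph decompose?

5

From Aveiro: component {Aveiro}.
From Beja: component {Beja, Leiria}.
From Braga: component {Braga}.
From Coimbra: component {Coimbra}.
From Faro: component {Faro}.
That's 5 components.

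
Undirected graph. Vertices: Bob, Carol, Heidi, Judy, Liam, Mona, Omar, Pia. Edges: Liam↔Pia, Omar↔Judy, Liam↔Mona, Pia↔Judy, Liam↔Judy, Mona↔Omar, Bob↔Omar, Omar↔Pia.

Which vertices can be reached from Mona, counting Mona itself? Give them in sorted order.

Bob, Judy, Liam, Mona, Omar, Pia

Start at Mona.
Its neighbours: Liam, Omar.
Then their neighbours: Bob, Judy, Pia.
Nothing further is reachable.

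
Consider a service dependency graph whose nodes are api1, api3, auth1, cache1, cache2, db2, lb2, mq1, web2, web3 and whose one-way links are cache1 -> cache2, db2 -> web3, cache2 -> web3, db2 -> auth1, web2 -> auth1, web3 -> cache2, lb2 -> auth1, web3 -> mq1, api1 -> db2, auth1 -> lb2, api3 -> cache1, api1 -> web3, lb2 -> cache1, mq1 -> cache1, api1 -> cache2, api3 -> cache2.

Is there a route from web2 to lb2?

Yes

Explore from web2.
Distance 1: reach auth1.
Distance 2: reach lb2.
Found lb2.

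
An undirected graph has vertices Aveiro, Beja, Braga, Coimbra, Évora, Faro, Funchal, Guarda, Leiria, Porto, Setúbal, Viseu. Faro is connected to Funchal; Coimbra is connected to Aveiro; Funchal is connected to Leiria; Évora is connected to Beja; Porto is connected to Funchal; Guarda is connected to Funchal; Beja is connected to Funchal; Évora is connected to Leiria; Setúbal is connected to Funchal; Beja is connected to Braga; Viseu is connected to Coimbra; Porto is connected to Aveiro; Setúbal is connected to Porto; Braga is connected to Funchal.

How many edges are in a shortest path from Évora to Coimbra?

Distance 0: Évora.
Distance 1: Beja, Leiria.
Distance 2: Braga, Funchal.
Distance 3: Faro, Guarda, Porto, Setúbal.
Distance 4: Aveiro.
Distance 5: Coimbra — contains Coimbra.

5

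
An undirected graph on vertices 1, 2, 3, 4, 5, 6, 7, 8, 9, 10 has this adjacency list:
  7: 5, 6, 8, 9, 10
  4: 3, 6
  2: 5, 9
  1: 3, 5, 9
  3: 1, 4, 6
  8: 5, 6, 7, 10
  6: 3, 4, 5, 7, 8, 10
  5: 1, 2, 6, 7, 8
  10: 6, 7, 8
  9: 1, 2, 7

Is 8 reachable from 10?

Yes

Explore from 10.
Distance 1: reach 6, 7, 8.
Found 8.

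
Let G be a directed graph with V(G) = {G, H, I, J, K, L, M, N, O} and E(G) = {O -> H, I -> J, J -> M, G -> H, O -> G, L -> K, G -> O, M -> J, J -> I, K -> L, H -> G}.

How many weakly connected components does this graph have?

4

From G: component {G, H, O}.
From I: component {I, J, M}.
From K: component {K, L}.
From N: component {N}.
That's 4 components.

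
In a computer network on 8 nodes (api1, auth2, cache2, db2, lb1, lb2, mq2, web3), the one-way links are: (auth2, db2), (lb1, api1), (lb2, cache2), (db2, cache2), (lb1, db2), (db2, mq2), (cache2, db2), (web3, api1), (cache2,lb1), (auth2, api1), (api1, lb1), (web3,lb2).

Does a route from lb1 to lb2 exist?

No

Explore from lb1.
Distance 1: reach api1, db2.
Distance 2: reach cache2, mq2.
The search from lb1 is exhausted; no directed path reaches lb2.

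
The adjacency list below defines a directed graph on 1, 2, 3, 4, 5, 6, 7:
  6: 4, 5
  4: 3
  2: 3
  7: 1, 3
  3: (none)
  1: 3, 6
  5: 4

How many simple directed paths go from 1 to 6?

1

1→6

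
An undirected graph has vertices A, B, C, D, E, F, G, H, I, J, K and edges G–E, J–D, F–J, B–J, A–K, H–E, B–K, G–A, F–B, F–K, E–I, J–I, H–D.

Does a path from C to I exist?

C has no edges, so nothing is reachable from it.

No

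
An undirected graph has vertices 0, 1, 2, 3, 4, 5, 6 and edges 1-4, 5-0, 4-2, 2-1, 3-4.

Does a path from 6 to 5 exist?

6 has no edges, so nothing is reachable from it.

No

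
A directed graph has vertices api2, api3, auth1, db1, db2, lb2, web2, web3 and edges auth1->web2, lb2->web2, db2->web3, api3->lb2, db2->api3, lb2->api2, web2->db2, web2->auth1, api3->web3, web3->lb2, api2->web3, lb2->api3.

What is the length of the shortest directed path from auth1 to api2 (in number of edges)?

5

Distance 0: auth1.
Distance 1: web2.
Distance 2: db2.
Distance 3: api3, web3.
Distance 4: lb2.
Distance 5: api2 — contains api2.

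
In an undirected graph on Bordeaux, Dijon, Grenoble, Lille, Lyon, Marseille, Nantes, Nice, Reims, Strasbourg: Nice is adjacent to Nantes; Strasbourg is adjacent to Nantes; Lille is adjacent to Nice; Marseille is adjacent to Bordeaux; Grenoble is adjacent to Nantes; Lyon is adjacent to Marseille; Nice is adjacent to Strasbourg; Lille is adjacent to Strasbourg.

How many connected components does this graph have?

4

From Bordeaux: component {Bordeaux, Lyon, Marseille}.
From Dijon: component {Dijon}.
From Grenoble: component {Grenoble, Lille, Nantes, Nice, Strasbourg}.
From Reims: component {Reims}.
That's 4 components.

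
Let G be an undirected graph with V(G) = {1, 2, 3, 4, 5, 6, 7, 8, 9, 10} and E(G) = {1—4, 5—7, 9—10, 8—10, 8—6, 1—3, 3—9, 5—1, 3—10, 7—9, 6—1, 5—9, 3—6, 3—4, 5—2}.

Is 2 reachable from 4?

Yes

Explore from 4.
Distance 1: reach 1, 3.
Distance 2: reach 5, 6, 9, 10.
Distance 3: reach 2, 7, 8.
Found 2.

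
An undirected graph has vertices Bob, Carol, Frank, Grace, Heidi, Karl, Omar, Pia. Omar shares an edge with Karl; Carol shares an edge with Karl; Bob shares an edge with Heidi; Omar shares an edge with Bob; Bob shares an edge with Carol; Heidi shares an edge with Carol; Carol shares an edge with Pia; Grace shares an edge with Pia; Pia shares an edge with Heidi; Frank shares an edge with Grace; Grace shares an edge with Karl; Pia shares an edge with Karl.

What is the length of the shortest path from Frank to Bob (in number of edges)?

Distance 0: Frank.
Distance 1: Grace.
Distance 2: Karl, Pia.
Distance 3: Carol, Heidi, Omar.
Distance 4: Bob — contains Bob.

4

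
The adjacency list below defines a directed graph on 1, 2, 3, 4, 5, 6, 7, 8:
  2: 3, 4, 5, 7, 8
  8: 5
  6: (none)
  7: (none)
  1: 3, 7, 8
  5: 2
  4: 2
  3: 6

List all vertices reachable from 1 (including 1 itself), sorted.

Start at 1.
Its neighbours: 3, 7, 8.
Then their neighbours: 5, 6.
Then next layer: 2.
Then next layer: 4.
Every vertex is now reached.

1, 2, 3, 4, 5, 6, 7, 8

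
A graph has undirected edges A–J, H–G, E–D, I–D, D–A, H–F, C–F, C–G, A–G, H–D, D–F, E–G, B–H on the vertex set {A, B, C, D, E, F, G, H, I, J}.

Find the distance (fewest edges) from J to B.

Distance 0: J.
Distance 1: A.
Distance 2: D, G.
Distance 3: C, E, F, H, I.
Distance 4: B — contains B.

4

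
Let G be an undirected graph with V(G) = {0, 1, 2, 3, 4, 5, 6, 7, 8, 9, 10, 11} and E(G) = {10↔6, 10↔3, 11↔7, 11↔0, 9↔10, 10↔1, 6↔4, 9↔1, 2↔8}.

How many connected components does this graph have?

4

From 0: component {0, 7, 11}.
From 1: component {1, 3, 4, 6, 9, 10}.
From 2: component {2, 8}.
From 5: component {5}.
That's 4 components.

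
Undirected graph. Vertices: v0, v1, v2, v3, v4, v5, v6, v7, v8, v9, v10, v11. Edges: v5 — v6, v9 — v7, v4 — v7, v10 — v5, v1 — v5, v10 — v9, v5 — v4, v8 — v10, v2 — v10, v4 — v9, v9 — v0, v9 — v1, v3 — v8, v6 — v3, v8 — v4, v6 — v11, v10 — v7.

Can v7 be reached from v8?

Explore from v8.
Distance 1: reach v3, v4, v10.
Distance 2: reach v2, v5, v6, v7, v9.
Found v7.

Yes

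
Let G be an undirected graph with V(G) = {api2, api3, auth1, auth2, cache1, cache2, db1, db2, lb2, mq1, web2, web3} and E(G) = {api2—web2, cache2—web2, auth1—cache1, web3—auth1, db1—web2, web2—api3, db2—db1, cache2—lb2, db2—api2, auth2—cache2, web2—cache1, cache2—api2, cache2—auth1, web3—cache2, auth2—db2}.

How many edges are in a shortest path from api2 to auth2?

Distance 0: api2.
Distance 1: cache2, db2, web2.
Distance 2: api3, auth1, auth2, cache1, db1, lb2, web3 — contains auth2.

2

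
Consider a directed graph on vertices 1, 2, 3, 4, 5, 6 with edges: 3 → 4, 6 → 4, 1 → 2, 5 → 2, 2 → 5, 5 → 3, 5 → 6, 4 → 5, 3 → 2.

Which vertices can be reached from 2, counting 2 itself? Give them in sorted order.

2, 3, 4, 5, 6

Start at 2.
Its neighbours: 5.
Then their neighbours: 3, 6.
Then next layer: 4.
Nothing further is reachable.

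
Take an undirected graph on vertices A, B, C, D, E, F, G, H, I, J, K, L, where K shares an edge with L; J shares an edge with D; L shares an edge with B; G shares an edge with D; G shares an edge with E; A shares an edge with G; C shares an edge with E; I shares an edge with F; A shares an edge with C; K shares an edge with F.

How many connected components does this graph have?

3

From A: component {A, C, D, E, G, J}.
From B: component {B, F, I, K, L}.
From H: component {H}.
That's 3 components.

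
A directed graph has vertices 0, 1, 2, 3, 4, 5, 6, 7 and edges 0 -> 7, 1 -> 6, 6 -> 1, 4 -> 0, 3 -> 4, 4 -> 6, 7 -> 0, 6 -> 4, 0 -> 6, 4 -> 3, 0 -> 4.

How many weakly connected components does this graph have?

3

From 0: component {0, 1, 3, 4, 6, 7}.
From 2: component {2}.
From 5: component {5}.
That's 3 components.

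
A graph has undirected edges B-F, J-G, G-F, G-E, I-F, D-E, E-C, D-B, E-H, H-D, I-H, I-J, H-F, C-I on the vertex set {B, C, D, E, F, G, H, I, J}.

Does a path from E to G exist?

Explore from E.
Distance 1: reach C, D, G, H.
Found G.

Yes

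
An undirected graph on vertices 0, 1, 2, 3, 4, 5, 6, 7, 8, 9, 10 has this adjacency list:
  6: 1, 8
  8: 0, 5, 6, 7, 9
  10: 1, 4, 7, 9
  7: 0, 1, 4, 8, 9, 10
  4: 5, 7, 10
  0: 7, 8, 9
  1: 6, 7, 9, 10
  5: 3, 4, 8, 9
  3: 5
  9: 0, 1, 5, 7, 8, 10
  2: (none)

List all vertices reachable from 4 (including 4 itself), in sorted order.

0, 1, 3, 4, 5, 6, 7, 8, 9, 10

Start at 4.
Its neighbours: 5, 7, 10.
Then their neighbours: 0, 1, 3, 8, 9.
Then next layer: 6.
Nothing further is reachable.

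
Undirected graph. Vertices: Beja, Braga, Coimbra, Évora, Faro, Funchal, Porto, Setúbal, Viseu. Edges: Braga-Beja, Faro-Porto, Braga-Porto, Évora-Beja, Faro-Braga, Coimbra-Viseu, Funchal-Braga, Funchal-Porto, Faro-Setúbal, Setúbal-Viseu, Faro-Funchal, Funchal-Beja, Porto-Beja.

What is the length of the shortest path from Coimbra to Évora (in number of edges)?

6

Distance 0: Coimbra.
Distance 1: Viseu.
Distance 2: Setúbal.
Distance 3: Faro.
Distance 4: Braga, Funchal, Porto.
Distance 5: Beja.
Distance 6: Évora — contains Évora.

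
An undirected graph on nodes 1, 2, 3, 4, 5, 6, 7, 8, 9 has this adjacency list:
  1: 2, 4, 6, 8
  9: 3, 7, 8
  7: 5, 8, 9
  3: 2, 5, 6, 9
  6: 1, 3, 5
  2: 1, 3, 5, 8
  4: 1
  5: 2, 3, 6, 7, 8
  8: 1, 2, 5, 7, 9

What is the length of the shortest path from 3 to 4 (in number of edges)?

3

Distance 0: 3.
Distance 1: 2, 5, 6, 9.
Distance 2: 1, 7, 8.
Distance 3: 4 — contains 4.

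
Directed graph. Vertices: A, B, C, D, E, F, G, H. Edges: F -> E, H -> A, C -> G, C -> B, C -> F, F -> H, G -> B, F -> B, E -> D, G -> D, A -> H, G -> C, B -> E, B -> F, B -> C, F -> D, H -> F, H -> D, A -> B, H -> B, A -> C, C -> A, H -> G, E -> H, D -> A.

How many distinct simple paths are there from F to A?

F→B→C→A
F→B→C→G→D→A
F→B→E→D→A
F→B→E→H→A
F→B→E→H→D→A
F→B→E→H→G→C→A
F→B→E→H→G→D→A
F→D→A
... and 18 more.

26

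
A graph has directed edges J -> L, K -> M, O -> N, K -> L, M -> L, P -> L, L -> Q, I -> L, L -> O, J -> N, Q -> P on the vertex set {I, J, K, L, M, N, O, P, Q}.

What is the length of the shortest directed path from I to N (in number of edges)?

3

Distance 0: I.
Distance 1: L.
Distance 2: O, Q.
Distance 3: N, P — contains N.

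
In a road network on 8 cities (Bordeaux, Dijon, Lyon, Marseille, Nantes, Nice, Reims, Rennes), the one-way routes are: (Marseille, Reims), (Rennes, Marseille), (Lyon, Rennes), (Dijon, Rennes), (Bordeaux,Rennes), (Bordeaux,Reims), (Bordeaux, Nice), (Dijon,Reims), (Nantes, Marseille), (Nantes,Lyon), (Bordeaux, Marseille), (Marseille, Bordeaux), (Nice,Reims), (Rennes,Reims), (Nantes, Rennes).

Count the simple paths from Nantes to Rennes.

3

Nantes→Lyon→Rennes
Nantes→Marseille→Bordeaux→Rennes
Nantes→Rennes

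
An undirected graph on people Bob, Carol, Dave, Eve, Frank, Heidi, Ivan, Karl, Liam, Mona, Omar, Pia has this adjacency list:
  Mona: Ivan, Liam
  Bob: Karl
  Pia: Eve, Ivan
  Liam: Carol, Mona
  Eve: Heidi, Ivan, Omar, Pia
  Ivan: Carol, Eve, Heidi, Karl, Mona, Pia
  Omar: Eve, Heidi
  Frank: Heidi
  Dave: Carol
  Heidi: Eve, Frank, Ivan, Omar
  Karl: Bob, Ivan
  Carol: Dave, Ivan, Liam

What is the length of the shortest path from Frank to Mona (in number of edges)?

3

Distance 0: Frank.
Distance 1: Heidi.
Distance 2: Eve, Ivan, Omar.
Distance 3: Carol, Karl, Mona, Pia — contains Mona.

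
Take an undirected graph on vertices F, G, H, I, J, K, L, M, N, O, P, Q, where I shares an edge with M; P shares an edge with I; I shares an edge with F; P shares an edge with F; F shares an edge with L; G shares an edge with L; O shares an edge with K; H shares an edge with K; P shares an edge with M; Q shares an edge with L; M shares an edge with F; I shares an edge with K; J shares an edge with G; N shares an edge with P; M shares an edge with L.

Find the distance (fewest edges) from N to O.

Distance 0: N.
Distance 1: P.
Distance 2: F, I, M.
Distance 3: K, L.
Distance 4: G, H, O, Q — contains O.

4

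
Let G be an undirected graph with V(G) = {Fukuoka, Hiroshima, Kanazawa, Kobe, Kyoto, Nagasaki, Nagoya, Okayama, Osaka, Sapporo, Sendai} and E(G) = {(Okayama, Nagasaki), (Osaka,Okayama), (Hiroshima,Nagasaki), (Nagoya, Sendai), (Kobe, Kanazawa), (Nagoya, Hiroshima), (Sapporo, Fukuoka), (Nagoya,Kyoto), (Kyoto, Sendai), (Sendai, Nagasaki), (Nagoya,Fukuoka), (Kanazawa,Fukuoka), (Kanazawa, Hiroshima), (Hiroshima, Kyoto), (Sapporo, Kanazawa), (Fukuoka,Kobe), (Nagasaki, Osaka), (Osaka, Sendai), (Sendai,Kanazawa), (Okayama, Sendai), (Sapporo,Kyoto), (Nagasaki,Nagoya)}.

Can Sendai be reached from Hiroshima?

Explore from Hiroshima.
Distance 1: reach Kanazawa, Kyoto, Nagasaki, Nagoya.
Distance 2: reach Fukuoka, Kobe, Okayama, Osaka, Sapporo, Sendai.
Found Sendai.

Yes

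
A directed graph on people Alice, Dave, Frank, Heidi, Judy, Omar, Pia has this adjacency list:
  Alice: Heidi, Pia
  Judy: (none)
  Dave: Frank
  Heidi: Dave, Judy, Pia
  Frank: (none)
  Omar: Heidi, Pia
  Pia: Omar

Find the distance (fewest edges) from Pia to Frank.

Distance 0: Pia.
Distance 1: Omar.
Distance 2: Heidi.
Distance 3: Dave, Judy.
Distance 4: Frank — contains Frank.

4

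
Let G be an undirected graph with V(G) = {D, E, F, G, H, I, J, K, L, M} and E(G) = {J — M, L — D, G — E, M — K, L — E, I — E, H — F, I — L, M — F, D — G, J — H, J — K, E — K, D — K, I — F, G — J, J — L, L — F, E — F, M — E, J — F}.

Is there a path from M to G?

Explore from M.
Distance 1: reach E, F, J, K.
Distance 2: reach D, G, H, I, L.
Found G.

Yes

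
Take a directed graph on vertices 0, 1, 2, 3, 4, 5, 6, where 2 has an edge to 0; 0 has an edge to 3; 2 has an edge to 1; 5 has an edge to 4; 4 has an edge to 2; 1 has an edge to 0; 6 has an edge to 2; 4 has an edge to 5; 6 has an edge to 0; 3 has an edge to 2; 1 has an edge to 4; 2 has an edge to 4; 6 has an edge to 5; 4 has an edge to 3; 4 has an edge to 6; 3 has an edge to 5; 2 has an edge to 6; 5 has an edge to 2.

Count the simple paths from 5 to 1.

5→2→1
5→4→2→1
5→4→3→2→1
5→4→6→0→3→2→1
5→4→6→2→1

5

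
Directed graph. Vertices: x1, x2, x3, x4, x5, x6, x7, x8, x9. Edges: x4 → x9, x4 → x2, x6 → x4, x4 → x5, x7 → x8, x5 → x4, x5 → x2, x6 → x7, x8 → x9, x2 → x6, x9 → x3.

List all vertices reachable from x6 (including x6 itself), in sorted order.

x2, x3, x4, x5, x6, x7, x8, x9

Start at x6.
Its neighbours: x4, x7.
Then their neighbours: x2, x5, x8, x9.
Then next layer: x3.
Nothing further is reachable.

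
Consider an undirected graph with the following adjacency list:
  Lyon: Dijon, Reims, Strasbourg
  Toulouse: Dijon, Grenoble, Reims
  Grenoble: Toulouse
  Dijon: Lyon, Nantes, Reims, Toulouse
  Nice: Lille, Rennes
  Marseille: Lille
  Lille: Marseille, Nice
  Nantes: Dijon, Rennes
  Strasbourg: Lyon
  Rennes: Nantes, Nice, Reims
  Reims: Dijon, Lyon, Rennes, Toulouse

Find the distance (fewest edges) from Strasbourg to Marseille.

6

Distance 0: Strasbourg.
Distance 1: Lyon.
Distance 2: Dijon, Reims.
Distance 3: Nantes, Rennes, Toulouse.
Distance 4: Grenoble, Nice.
Distance 5: Lille.
Distance 6: Marseille — contains Marseille.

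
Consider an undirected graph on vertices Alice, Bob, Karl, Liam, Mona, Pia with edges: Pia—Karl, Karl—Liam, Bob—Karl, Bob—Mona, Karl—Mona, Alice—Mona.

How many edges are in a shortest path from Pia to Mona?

2

Distance 0: Pia.
Distance 1: Karl.
Distance 2: Bob, Liam, Mona — contains Mona.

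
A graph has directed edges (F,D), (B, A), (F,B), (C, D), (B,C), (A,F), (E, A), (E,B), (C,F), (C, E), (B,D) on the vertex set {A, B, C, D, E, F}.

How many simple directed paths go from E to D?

E→A→F→B→C→D
E→A→F→B→D
E→A→F→D
E→B→A→F→D
E→B→C→D
E→B→C→F→D
E→B→D

7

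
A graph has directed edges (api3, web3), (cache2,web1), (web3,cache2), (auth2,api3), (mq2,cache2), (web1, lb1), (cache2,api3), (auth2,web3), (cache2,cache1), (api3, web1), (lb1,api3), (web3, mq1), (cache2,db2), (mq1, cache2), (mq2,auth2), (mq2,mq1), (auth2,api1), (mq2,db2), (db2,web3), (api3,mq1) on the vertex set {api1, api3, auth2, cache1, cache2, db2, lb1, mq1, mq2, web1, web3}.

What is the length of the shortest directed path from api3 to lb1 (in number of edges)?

Distance 0: api3.
Distance 1: mq1, web1, web3.
Distance 2: cache2, lb1 — contains lb1.

2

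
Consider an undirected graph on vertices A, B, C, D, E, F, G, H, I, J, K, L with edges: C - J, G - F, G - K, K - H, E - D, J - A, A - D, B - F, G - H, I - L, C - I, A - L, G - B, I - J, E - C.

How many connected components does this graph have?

From A: component {A, C, D, E, I, J, L}.
From B: component {B, F, G, H, K}.
That's 2 components.

2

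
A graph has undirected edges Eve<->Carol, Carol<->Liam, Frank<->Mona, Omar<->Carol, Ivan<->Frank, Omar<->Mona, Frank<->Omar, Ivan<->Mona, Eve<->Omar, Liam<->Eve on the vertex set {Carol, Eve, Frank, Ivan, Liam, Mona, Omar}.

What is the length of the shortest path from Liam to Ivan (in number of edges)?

4

Distance 0: Liam.
Distance 1: Carol, Eve.
Distance 2: Omar.
Distance 3: Frank, Mona.
Distance 4: Ivan — contains Ivan.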